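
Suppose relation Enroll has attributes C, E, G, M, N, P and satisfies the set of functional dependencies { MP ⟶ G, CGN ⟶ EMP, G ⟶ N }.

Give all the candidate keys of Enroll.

{C, G}; {C, M, P}

{C, G}⁺: G→N adds N; CGN→EMP adds E, M, P → {C, E, G, M, N, P}. Minimal: {G}⁺ = {G, N}; {C}⁺ = {C} — none reach the full schema.
{C, M, P}⁺: MP→G adds G; G→N adds N; CGN→EMP adds E → {C, E, G, M, N, P}. Minimal: {M, P}⁺ = {G, M, N, P}; {C, P}⁺ = {C, P}; {C, M}⁺ = {C, M} — none reach the full schema.
Any other superkey contains one of these as a subset, so there are no further candidate keys.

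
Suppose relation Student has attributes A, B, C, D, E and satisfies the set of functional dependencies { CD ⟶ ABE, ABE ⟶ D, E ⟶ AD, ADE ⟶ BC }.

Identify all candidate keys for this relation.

{E}⁺: E→AD adds A, D; ADE→BC adds B, C → {A, B, C, D, E}.
{C, D}⁺: CD→ABE adds A, B, E → {A, B, C, D, E}. Minimal: {D}⁺ = {D}; {C}⁺ = {C} — none reach the full schema.
Any other superkey contains one of these as a subset, so there are no further candidate keys.

(E); (C, D)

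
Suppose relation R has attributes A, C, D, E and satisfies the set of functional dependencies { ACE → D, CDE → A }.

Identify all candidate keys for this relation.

(A, C, E); (C, D, E)

Attributes C, E never appear on any right-hand side, so every candidate key must contain {C, E}.
{C, E}⁺ = {C, E}, which is not all of the schema, so we must add further attributes.
{A, C, E}⁺: ACE→D adds D → {A, C, D, E}. Minimal: {C, E}⁺ = {C, E}; {A, E}⁺ = {A, E}; {A, C}⁺ = {A, C} — none reach the full schema.
{C, D, E}⁺: CDE→A adds A → {A, C, D, E}. Minimal: {D, E}⁺ = {D, E}; {C, E}⁺ = {C, E}; {C, D}⁺ = {C, D} — none reach the full schema.
Any other superkey contains one of these as a subset, so there are no further candidate keys.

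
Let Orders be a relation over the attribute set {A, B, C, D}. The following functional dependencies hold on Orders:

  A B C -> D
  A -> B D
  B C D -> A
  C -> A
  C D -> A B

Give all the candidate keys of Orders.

Attribute C never appears on the right-hand side of any dependency, so C must belong to every candidate key.
{C}⁺ = {A, B, C, D}, which is all of the schema, so {C} is the only candidate key.

{C}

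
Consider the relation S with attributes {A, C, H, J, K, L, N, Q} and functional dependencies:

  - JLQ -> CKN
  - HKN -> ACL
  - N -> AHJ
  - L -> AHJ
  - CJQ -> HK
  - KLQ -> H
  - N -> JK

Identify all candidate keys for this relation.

(L, Q), (N, Q)

{L, Q}⁺: L→AHJ adds A, H, J; JLQ→CKN adds C, K, N → {A, C, H, J, K, L, N, Q}. Minimal: {Q}⁺ = {Q}; {L}⁺ = {A, H, J, L} — none reach the full schema.
{N, Q}⁺: N→AHJ adds A, H, J; N→JK adds K; HKN→ACL adds C, L → {A, C, H, J, K, L, N, Q}. Minimal: {Q}⁺ = {Q}; {N}⁺ = {A, C, H, J, K, L, N} — none reach the full schema.
Any other superkey contains one of these as a subset, so there are no further candidate keys.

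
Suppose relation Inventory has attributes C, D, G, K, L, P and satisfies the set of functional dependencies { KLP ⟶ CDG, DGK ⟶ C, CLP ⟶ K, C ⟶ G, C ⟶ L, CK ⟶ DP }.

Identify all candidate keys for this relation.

CK, CP, DGK, KLP

{C, K}⁺: C→G adds G; C→L adds L; CK→DP adds D, P → {C, D, G, K, L, P}. Minimal: {K}⁺ = {K}; {C}⁺ = {C, G, L} — none reach the full schema.
{C, P}⁺: C→G adds G; C→L adds L; CLP→K adds K; CK→DP adds D → {C, D, G, K, L, P}. Minimal: {P}⁺ = {P}; {C}⁺ = {C, G, L} — none reach the full schema.
{D, G, K}⁺: DGK→C adds C; C→L adds L; CK→DP adds P → {C, D, G, K, L, P}. Minimal: {G, K}⁺ = {G, K}; {D, K}⁺ = {D, K}; {D, G}⁺ = {D, G} — none reach the full schema.
{K, L, P}⁺: KLP→CDG adds C, D, G → {C, D, G, K, L, P}. Minimal: {L, P}⁺ = {L, P}; {K, P}⁺ = {K, P}; {K, L}⁺ = {K, L} — none reach the full schema.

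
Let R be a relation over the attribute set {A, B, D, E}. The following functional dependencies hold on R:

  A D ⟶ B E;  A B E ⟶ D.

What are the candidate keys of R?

Attribute A never appears on the right-hand side of any dependency, so A must belong to every candidate key.
{A}⁺ = {A}, which is not all of the schema, so we must add further attributes.
{A, D}⁺: AD→BE adds B, E → {A, B, D, E}.
{A, B, E}⁺: ABE→D adds D → {A, B, D, E}.

{A, D}, {A, B, E}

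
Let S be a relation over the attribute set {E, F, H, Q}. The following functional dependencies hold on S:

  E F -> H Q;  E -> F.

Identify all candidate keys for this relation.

{E}

{E}⁺: E→F adds F; EF→HQ adds H, Q → {E, F, H, Q}.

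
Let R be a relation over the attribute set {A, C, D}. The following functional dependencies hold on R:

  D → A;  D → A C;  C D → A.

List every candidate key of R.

Attribute D never appears on the right-hand side of any dependency, so D must belong to every candidate key.
{D}⁺ = {A, C, D}, which is all of the schema, so {D} is the only candidate key.

{D}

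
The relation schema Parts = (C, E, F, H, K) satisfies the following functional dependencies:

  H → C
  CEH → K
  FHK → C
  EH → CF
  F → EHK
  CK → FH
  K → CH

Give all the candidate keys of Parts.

{F}; {K}; {E, H}

{F}⁺: F→EHK adds E, H, K; K→CH adds C → {C, E, F, H, K}.
{K}⁺: K→CH adds C, H; CK→FH adds F; F→EHK adds E → {C, E, F, H, K}.
{E, H}⁺: H→C adds C; CEH→K adds K; EH→CF adds F → {C, E, F, H, K}. Minimal: {H}⁺ = {C, H}; {E}⁺ = {E} — none reach the full schema.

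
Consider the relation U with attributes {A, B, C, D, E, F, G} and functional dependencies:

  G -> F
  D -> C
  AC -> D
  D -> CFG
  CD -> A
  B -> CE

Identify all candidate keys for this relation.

{A, B}, {B, D}

{A, B}⁺: B→CE adds C, E; AC→D adds D; D→CFG adds F, G → {A, B, C, D, E, F, G}. Minimal: {B}⁺ = {B, C, E}; {A}⁺ = {A} — none reach the full schema.
{B, D}⁺: D→C adds C; D→CFG adds F, G; CD→A adds A; B→CE adds E → {A, B, C, D, E, F, G}. Minimal: {D}⁺ = {A, C, D, F, G}; {B}⁺ = {B, C, E} — none reach the full schema.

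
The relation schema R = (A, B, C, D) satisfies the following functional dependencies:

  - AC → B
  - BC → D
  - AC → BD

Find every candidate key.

{A, C}⁺: AC→B adds B; BC→D adds D → {A, B, C, D}. Minimal: {C}⁺ = {C}; {A}⁺ = {A} — none reach the full schema.

AC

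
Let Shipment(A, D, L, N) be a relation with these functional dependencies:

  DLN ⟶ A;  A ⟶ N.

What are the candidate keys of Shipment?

{A, D, L}⁺: A→N adds N → {A, D, L, N}.
{D, L, N}⁺: DLN→A adds A → {A, D, L, N}.
Any other superkey contains one of these as a subset, so there are no further candidate keys.

{A, D, L}, {D, L, N}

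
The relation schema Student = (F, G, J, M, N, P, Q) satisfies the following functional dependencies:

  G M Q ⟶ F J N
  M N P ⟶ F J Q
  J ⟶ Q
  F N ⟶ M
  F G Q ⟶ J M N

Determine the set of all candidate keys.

(F, G, J, P), (F, G, N, P), (F, G, P, Q), (G, J, M, P), (G, M, N, P), (G, M, P, Q)

Attributes G, P never appear on any right-hand side, so every candidate key must contain {G, P}.
{G, P}⁺ = {G, P}, which is not all of the schema, so we must add further attributes.
{F, G, J, P}⁺: J→Q adds Q; FGQ→JMN adds M, N → {F, G, J, M, N, P, Q}. Minimal: {G, J, P}⁺ = {G, J, P, Q}; {F, J, P}⁺ = {F, J, P, Q}; {F, G, P}⁺ = {F, G, P}; … — none reach the full schema.
{F, G, N, P}⁺: FN→M adds M; MNP→FJQ adds J, Q → {F, G, J, M, N, P, Q}. Minimal: {G, N, P}⁺ = {G, N, P}; {F, N, P}⁺ = {F, J, M, N, P, Q}; {F, G, P}⁺ = {F, G, P}; … — none reach the full schema.
{F, G, P, Q}⁺: FGQ→JMN adds J, M, N → {F, G, J, M, N, P, Q}. Minimal: {G, P, Q}⁺ = {G, P, Q}; {F, P, Q}⁺ = {F, P, Q}; {F, G, Q}⁺ = {F, G, J, M, N, Q}; … — none reach the full schema.
{G, J, M, P}⁺: J→Q adds Q; GMQ→FJN adds F, N → {F, G, J, M, N, P, Q}. Minimal: {J, M, P}⁺ = {J, M, P, Q}; {G, M, P}⁺ = {G, M, P}; {G, J, P}⁺ = {G, J, P, Q}; … — none reach the full schema.
{G, M, N, P}⁺: MNP→FJQ adds F, J, Q → {F, G, J, M, N, P, Q}. Minimal: {M, N, P}⁺ = {F, J, M, N, P, Q}; {G, N, P}⁺ = {G, N, P}; {G, M, P}⁺ = {G, M, P}; … — none reach the full schema.
{G, M, P, Q}⁺: GMQ→FJN adds F, J, N → {F, G, J, M, N, P, Q}. Minimal: {M, P, Q}⁺ = {M, P, Q}; {G, P, Q}⁺ = {G, P, Q}; {G, M, Q}⁺ = {F, G, J, M, N, Q}; … — none reach the full schema.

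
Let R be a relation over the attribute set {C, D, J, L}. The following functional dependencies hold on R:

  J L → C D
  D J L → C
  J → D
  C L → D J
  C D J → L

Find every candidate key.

{C, J}⁺: J→D adds D; CDJ→L adds L → {C, D, J, L}.
{C, L}⁺: CL→DJ adds D, J → {C, D, J, L}.
{J, L}⁺: JL→CD adds C, D → {C, D, J, L}.

{C, J}, {C, L}, {J, L}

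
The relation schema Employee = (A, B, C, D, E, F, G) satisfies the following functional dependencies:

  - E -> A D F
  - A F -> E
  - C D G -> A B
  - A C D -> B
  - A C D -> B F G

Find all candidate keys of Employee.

Attribute C never appears on the right-hand side of any dependency, so C must belong to every candidate key.
{C}⁺ = {C}, which is not all of the schema, so we must add further attributes.
{C, E}⁺: E→ADF adds A, D, F; ACD→B adds B; ACD→BFG adds G → {A, B, C, D, E, F, G}. Minimal: {E}⁺ = {A, D, E, F}; {C}⁺ = {C} — none reach the full schema.
{A, C, D}⁺: ACD→B adds B; ACD→BFG adds F, G; AF→E adds E → {A, B, C, D, E, F, G}. Minimal: {C, D}⁺ = {C, D}; {A, D}⁺ = {A, D}; {A, C}⁺ = {A, C} — none reach the full schema.
{A, C, F}⁺: AF→E adds E; E→ADF adds D; ACD→B adds B; ACD→BFG adds G → {A, B, C, D, E, F, G}. Minimal: {C, F}⁺ = {C, F}; {A, F}⁺ = {A, D, E, F}; {A, C}⁺ = {A, C} — none reach the full schema.
{C, D, G}⁺: CDG→AB adds A, B; ACD→BFG adds F; AF→E adds E → {A, B, C, D, E, F, G}. Minimal: {D, G}⁺ = {D, G}; {C, G}⁺ = {C, G}; {C, D}⁺ = {C, D} — none reach the full schema.

(C, E), (A, C, D), (A, C, F), (C, D, G)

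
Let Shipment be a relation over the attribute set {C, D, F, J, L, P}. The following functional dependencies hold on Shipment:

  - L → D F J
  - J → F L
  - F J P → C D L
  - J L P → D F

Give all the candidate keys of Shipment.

{J, P}; {L, P}

{J, P}⁺: J→FL adds F, L; FJP→CDL adds C, D → {C, D, F, J, L, P}. Minimal: {P}⁺ = {P}; {J}⁺ = {D, F, J, L} — none reach the full schema.
{L, P}⁺: L→DFJ adds D, F, J; FJP→CDL adds C → {C, D, F, J, L, P}. Minimal: {P}⁺ = {P}; {L}⁺ = {D, F, J, L} — none reach the full schema.
Any other superkey contains one of these as a subset, so there are no further candidate keys.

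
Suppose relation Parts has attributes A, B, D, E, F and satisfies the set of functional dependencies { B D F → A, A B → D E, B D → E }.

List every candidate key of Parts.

Attributes B, F never appear on any right-hand side, so every candidate key must contain {B, F}.
{B, F}⁺ = {B, F}, which is not all of the schema, so we must add further attributes.
{A, B, F}⁺: AB→DE adds D, E → {A, B, D, E, F}. Minimal: {B, F}⁺ = {B, F}; {A, F}⁺ = {A, F}; {A, B}⁺ = {A, B, D, E} — none reach the full schema.
{B, D, F}⁺: BDF→A adds A; AB→DE adds E → {A, B, D, E, F}. Minimal: {D, F}⁺ = {D, F}; {B, F}⁺ = {B, F}; {B, D}⁺ = {B, D, E} — none reach the full schema.
Any other superkey contains one of these as a subset, so there are no further candidate keys.

(A, B, F), (B, D, F)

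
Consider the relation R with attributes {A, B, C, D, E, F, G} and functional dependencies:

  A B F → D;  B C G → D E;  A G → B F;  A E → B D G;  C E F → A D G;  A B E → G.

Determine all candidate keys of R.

{A, C, E}; {A, C, G}; {C, E, F}; {B, C, F, G}

Attribute C never appears on the right-hand side of any dependency, so C must belong to every candidate key.
{C}⁺ = {C}, which is not all of the schema, so we must add further attributes.
{A, C, E}⁺: AE→BDG adds B, D, G; AG→BF adds F → {A, B, C, D, E, F, G}. Minimal: {C, E}⁺ = {C, E}; {A, E}⁺ = {A, B, D, E, F, G}; {A, C}⁺ = {A, C} — none reach the full schema.
{A, C, G}⁺: AG→BF adds B, F; ABF→D adds D; BCG→DE adds E → {A, B, C, D, E, F, G}. Minimal: {C, G}⁺ = {C, G}; {A, G}⁺ = {A, B, D, F, G}; {A, C}⁺ = {A, C} — none reach the full schema.
{C, E, F}⁺: CEF→ADG adds A, D, G; AG→BF adds B → {A, B, C, D, E, F, G}. Minimal: {E, F}⁺ = {E, F}; {C, F}⁺ = {C, F}; {C, E}⁺ = {C, E} — none reach the full schema.
{B, C, F, G}⁺: BCG→DE adds D, E; CEF→ADG adds A → {A, B, C, D, E, F, G}. Minimal: {C, F, G}⁺ = {C, F, G}; {B, F, G}⁺ = {B, F, G}; {B, C, G}⁺ = {B, C, D, E, G}; … — none reach the full schema.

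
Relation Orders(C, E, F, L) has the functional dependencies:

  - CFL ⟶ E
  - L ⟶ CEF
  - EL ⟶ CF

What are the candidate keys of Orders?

{L}⁺: L→CEF adds C, E, F → {C, E, F, L}.
No other minimal superkey exists.

{L}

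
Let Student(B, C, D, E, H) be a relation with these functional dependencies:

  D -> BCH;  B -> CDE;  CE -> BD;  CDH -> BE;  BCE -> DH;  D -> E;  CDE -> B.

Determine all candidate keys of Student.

{B}, {D}, {C, E}

{B}⁺: B→CDE adds C, D, E; BCE→DH adds H → {B, C, D, E, H}.
{D}⁺: D→BCH adds B, C, H; B→CDE adds E → {B, C, D, E, H}.
{C, E}⁺: CE→BD adds B, D; BCE→DH adds H → {B, C, D, E, H}.
Any other superkey contains one of these as a subset, so there are no further candidate keys.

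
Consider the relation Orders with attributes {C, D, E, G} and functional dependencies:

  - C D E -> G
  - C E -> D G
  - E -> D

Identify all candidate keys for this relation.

(C, E)

Attributes C, E never appear on any right-hand side, so every candidate key must contain {C, E}.
{C, E}⁺ = {C, D, E, G}, which is all of the schema, so {C, E} is the only candidate key.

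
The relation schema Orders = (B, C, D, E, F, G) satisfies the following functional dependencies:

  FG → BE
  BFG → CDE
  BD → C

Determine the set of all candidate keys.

{F, G}⁺: FG→BE adds B, E; BFG→CDE adds C, D → {B, C, D, E, F, G}.
No other minimal superkey exists.

FG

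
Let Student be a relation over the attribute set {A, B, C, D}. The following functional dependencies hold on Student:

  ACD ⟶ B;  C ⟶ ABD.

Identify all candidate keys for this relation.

Attribute C never appears on the right-hand side of any dependency, so C must belong to every candidate key.
{C}⁺ = {A, B, C, D}, which is all of the schema, so {C} is the only candidate key.

{C}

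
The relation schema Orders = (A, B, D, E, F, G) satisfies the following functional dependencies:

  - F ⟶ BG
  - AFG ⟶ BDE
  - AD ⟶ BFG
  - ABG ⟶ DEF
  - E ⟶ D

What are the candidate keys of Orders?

AD, AE, AF, ABG

Attribute A never appears on the right-hand side of any dependency, so A must belong to every candidate key.
{A}⁺ = {A}, which is not all of the schema, so we must add further attributes.
{A, D}⁺: AD→BFG adds B, F, G; ABG→DEF adds E → {A, B, D, E, F, G}. Minimal: {D}⁺ = {D}; {A}⁺ = {A} — none reach the full schema.
{A, E}⁺: E→D adds D; AD→BFG adds B, F, G → {A, B, D, E, F, G}. Minimal: {E}⁺ = {D, E}; {A}⁺ = {A} — none reach the full schema.
{A, F}⁺: F→BG adds B, G; AFG→BDE adds D, E → {A, B, D, E, F, G}. Minimal: {F}⁺ = {B, F, G}; {A}⁺ = {A} — none reach the full schema.
{A, B, G}⁺: ABG→DEF adds D, E, F → {A, B, D, E, F, G}. Minimal: {B, G}⁺ = {B, G}; {A, G}⁺ = {A, G}; {A, B}⁺ = {A, B} — none reach the full schema.
Any other superkey contains one of these as a subset, so there are no further candidate keys.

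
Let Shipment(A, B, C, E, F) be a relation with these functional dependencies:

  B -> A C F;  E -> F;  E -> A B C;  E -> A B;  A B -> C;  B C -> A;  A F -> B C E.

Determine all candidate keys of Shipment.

{B}⁺: B→ACF adds A, C, F; AF→BCE adds E → {A, B, C, E, F}.
{E}⁺: E→F adds F; E→ABC adds A, B, C → {A, B, C, E, F}.
{A, F}⁺: AF→BCE adds B, C, E → {A, B, C, E, F}. Minimal: {F}⁺ = {F}; {A}⁺ = {A} — none reach the full schema.

{B}, {E}, {A, F}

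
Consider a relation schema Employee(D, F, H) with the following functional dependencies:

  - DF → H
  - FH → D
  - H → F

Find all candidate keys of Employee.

H, DF

{H}⁺: H→F adds F; FH→D adds D → {D, F, H}.
{D, F}⁺: DF→H adds H → {D, F, H}.
Any other superkey contains one of these as a subset, so there are no further candidate keys.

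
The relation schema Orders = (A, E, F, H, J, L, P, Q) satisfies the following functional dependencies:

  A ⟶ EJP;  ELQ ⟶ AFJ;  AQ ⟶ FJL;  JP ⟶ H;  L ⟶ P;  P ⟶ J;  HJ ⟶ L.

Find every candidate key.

(A, Q); (E, L, Q); (E, P, Q); (E, H, J, Q)

{A, Q}⁺: A→EJP adds E, J, P; AQ→FJL adds F, L; JP→H adds H → {A, E, F, H, J, L, P, Q}. Minimal: {Q}⁺ = {Q}; {A}⁺ = {A, E, H, J, L, P} — none reach the full schema.
{E, L, Q}⁺: ELQ→AFJ adds A, F, J; L→P adds P; JP→H adds H → {A, E, F, H, J, L, P, Q}. Minimal: {L, Q}⁺ = {H, J, L, P, Q}; {E, Q}⁺ = {E, Q}; {E, L}⁺ = {E, H, J, L, P} — none reach the full schema.
{E, P, Q}⁺: P→J adds J; JP→H adds H; HJ→L adds L; ELQ→AFJ adds A, F → {A, E, F, H, J, L, P, Q}. Minimal: {P, Q}⁺ = {H, J, L, P, Q}; {E, Q}⁺ = {E, Q}; {E, P}⁺ = {E, H, J, L, P} — none reach the full schema.
{E, H, J, Q}⁺: HJ→L adds L; ELQ→AFJ adds A, F; L→P adds P → {A, E, F, H, J, L, P, Q}. Minimal: {H, J, Q}⁺ = {H, J, L, P, Q}; {E, J, Q}⁺ = {E, J, Q}; {E, H, Q}⁺ = {E, H, Q}; … — none reach the full schema.
Any other superkey contains one of these as a subset, so there are no further candidate keys.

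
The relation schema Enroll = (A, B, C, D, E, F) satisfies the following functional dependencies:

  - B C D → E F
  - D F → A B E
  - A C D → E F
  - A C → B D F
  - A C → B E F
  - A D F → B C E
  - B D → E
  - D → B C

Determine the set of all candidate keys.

{D}⁺: D→BC adds B, C; BCD→EF adds E, F; DF→ABE adds A → {A, B, C, D, E, F}.
{A, C}⁺: AC→BDF adds B, D, F; AC→BEF adds E → {A, B, C, D, E, F}. Minimal: {C}⁺ = {C}; {A}⁺ = {A} — none reach the full schema.
Any other superkey contains one of these as a subset, so there are no further candidate keys.

(D), (A, C)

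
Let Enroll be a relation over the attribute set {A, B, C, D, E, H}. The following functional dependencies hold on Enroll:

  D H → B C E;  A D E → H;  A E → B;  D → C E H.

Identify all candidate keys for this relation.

Attributes A, D never appear on any right-hand side, so every candidate key must contain {A, D}.
{A, D}⁺ = {A, B, C, D, E, H}, which is all of the schema, so {A, D} is the only candidate key.

{A, D}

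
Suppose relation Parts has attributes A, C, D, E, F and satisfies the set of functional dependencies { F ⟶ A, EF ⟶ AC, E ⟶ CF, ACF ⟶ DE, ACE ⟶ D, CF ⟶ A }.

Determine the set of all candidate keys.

{E}; {C, F}

{E}⁺: E→CF adds C, F; CF→A adds A; ACF→DE adds D → {A, C, D, E, F}.
{C, F}⁺: F→A adds A; ACF→DE adds D, E → {A, C, D, E, F}. Minimal: {F}⁺ = {A, F}; {C}⁺ = {C} — none reach the full schema.
Any other superkey contains one of these as a subset, so there are no further candidate keys.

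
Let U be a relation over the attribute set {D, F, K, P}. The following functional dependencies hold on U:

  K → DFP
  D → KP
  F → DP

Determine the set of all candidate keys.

{D}⁺: D→KP adds K, P; K→DFP adds F → {D, F, K, P}.
{F}⁺: F→DP adds D, P; D→KP adds K → {D, F, K, P}.
{K}⁺: K→DFP adds D, F, P → {D, F, K, P}.
Any other superkey contains one of these as a subset, so there are no further candidate keys.

(D); (F); (K)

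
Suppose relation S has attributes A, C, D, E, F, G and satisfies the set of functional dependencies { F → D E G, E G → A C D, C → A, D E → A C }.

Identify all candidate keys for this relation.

{F}⁺: F→DEG adds D, E, G; EG→ACD adds A, C → {A, C, D, E, F, G}.
No other minimal superkey exists.

F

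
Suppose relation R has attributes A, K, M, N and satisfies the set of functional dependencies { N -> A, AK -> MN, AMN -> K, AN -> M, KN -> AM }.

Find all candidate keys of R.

{N}, {A, K}

{N}⁺: N→A adds A; AN→M adds M; AMN→K adds K → {A, K, M, N}.
{A, K}⁺: AK→MN adds M, N → {A, K, M, N}. Minimal: {K}⁺ = {K}; {A}⁺ = {A} — none reach the full schema.
Any other superkey contains one of these as a subset, so there are no further candidate keys.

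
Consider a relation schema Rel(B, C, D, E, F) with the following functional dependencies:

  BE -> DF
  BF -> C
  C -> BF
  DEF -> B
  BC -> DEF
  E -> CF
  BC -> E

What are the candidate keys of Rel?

{C}⁺: C→BF adds B, F; BC→DEF adds D, E → {B, C, D, E, F}.
{E}⁺: E→CF adds C, F; C→BF adds B; BC→DEF adds D → {B, C, D, E, F}.
{B, F}⁺: BF→C adds C; BC→DEF adds D, E → {B, C, D, E, F}. Minimal: {F}⁺ = {F}; {B}⁺ = {B} — none reach the full schema.
Any other superkey contains one of these as a subset, so there are no further candidate keys.

(C), (E), (B, F)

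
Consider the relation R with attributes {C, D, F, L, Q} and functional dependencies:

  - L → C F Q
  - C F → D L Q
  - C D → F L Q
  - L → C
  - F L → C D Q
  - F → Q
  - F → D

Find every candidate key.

{L}, {C, D}, {C, F}

{L}⁺: L→CFQ adds C, F, Q; CF→DLQ adds D → {C, D, F, L, Q}.
{C, D}⁺: CD→FLQ adds F, L, Q → {C, D, F, L, Q}. Minimal: {D}⁺ = {D}; {C}⁺ = {C} — none reach the full schema.
{C, F}⁺: CF→DLQ adds D, L, Q → {C, D, F, L, Q}. Minimal: {F}⁺ = {D, F, Q}; {C}⁺ = {C} — none reach the full schema.
Any other superkey contains one of these as a subset, so there are no further candidate keys.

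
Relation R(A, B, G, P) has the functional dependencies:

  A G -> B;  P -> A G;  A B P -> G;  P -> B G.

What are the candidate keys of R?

{P}

Attribute P never appears on the right-hand side of any dependency, so P must belong to every candidate key.
{P}⁺ = {A, B, G, P}, which is all of the schema, so {P} is the only candidate key.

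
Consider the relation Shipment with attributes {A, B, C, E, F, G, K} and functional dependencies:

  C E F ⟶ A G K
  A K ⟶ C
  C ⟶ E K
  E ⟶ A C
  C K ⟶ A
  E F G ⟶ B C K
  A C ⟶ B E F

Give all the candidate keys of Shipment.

{C}; {E}; {A, K}

{C}⁺: C→EK adds E, K; E→AC adds A; AC→BEF adds B, F; CEF→AGK adds G → {A, B, C, E, F, G, K}.
{E}⁺: E→AC adds A, C; AC→BEF adds B, F; CEF→AGK adds G, K → {A, B, C, E, F, G, K}.
{A, K}⁺: AK→C adds C; C→EK adds E; AC→BEF adds B, F; CEF→AGK adds G → {A, B, C, E, F, G, K}. Minimal: {K}⁺ = {K}; {A}⁺ = {A} — none reach the full schema.
Any other superkey contains one of these as a subset, so there are no further candidate keys.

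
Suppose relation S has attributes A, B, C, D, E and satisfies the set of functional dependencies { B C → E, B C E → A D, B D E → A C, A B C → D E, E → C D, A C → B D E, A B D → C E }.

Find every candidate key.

{A, C}⁺: AC→BDE adds B, D, E → {A, B, C, D, E}. Minimal: {C}⁺ = {C}; {A}⁺ = {A} — none reach the full schema.
{A, E}⁺: E→CD adds C, D; AC→BDE adds B → {A, B, C, D, E}. Minimal: {E}⁺ = {C, D, E}; {A}⁺ = {A} — none reach the full schema.
{B, C}⁺: BC→E adds E; BCE→AD adds A, D → {A, B, C, D, E}. Minimal: {C}⁺ = {C}; {B}⁺ = {B} — none reach the full schema.
{B, E}⁺: E→CD adds C, D; BCE→AD adds A → {A, B, C, D, E}. Minimal: {E}⁺ = {C, D, E}; {B}⁺ = {B} — none reach the full schema.
{A, B, D}⁺: ABD→CE adds C, E → {A, B, C, D, E}. Minimal: {B, D}⁺ = {B, D}; {A, D}⁺ = {A, D}; {A, B}⁺ = {A, B} — none reach the full schema.

{A, C}; {A, E}; {B, C}; {B, E}; {A, B, D}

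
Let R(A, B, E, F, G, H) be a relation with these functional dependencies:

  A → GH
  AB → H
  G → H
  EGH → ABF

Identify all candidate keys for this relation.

Attribute E never appears on the right-hand side of any dependency, so E must belong to every candidate key.
{E}⁺ = {E}, which is not all of the schema, so we must add further attributes.
{A, E}⁺: A→GH adds G, H; EGH→ABF adds B, F → {A, B, E, F, G, H}.
{E, G}⁺: G→H adds H; EGH→ABF adds A, B, F → {A, B, E, F, G, H}.

AE, EG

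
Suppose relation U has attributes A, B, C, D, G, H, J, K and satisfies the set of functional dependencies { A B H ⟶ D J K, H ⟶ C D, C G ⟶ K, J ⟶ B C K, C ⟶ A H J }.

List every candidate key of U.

{C, G}, {G, H}, {G, J}

Attribute G never appears on the right-hand side of any dependency, so G must belong to every candidate key.
{G}⁺ = {G}, which is not all of the schema, so we must add further attributes.
{C, G}⁺: CG→K adds K; C→AHJ adds A, H, J; H→CD adds D; J→BCK adds B → {A, B, C, D, G, H, J, K}. Minimal: {G}⁺ = {G}; {C}⁺ = {A, B, C, D, H, J, K} — none reach the full schema.
{G, H}⁺: H→CD adds C, D; CG→K adds K; C→AHJ adds A, J; J→BCK adds B → {A, B, C, D, G, H, J, K}. Minimal: {H}⁺ = {A, B, C, D, H, J, K}; {G}⁺ = {G} — none reach the full schema.
{G, J}⁺: J→BCK adds B, C, K; C→AHJ adds A, H; ABH→DJK adds D → {A, B, C, D, G, H, J, K}. Minimal: {J}⁺ = {A, B, C, D, H, J, K}; {G}⁺ = {G} — none reach the full schema.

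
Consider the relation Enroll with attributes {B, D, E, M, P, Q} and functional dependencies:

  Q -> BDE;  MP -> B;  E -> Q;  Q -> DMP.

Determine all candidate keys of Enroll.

{E}⁺: E→Q adds Q; Q→DMP adds D, M, P; Q→BDE adds B → {B, D, E, M, P, Q}.
{Q}⁺: Q→BDE adds B, D, E; Q→DMP adds M, P → {B, D, E, M, P, Q}.
Any other superkey contains one of these as a subset, so there are no further candidate keys.

{E}, {Q}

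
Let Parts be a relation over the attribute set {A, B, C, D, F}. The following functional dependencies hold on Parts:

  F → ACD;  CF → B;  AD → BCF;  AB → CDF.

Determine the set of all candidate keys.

{F}, {A, B}, {A, D}

{F}⁺: F→ACD adds A, C, D; CF→B adds B → {A, B, C, D, F}.
{A, B}⁺: AB→CDF adds C, D, F → {A, B, C, D, F}. Minimal: {B}⁺ = {B}; {A}⁺ = {A} — none reach the full schema.
{A, D}⁺: AD→BCF adds B, C, F → {A, B, C, D, F}. Minimal: {D}⁺ = {D}; {A}⁺ = {A} — none reach the full schema.
Any other superkey contains one of these as a subset, so there are no further candidate keys.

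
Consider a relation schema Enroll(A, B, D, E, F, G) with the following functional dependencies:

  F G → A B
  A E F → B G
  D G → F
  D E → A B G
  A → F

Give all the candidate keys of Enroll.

{D, E}

Attributes D, E never appear on any right-hand side, so every candidate key must contain {D, E}.
{D, E}⁺ = {A, B, D, E, F, G}, which is all of the schema, so {D, E} is the only candidate key.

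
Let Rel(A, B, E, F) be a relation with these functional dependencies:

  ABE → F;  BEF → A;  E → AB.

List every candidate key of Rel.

Attribute E never appears on the right-hand side of any dependency, so E must belong to every candidate key.
{E}⁺ = {A, B, E, F}, which is all of the schema, so {E} is the only candidate key.

{E}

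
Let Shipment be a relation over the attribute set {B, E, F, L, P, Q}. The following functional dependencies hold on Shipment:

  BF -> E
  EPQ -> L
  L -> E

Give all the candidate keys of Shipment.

{B, F, P, Q}

{B, F, P, Q}⁺: BF→E adds E; EPQ→L adds L → {B, E, F, L, P, Q}. Minimal: {F, P, Q}⁺ = {F, P, Q}; {B, P, Q}⁺ = {B, P, Q}; {B, F, Q}⁺ = {B, E, F, Q}; … — none reach the full schema.
No other minimal superkey exists.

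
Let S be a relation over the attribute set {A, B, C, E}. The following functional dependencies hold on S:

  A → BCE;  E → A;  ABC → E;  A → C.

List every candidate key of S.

(A), (E)

{A}⁺: A→BCE adds B, C, E → {A, B, C, E}.
{E}⁺: E→A adds A; A→C adds C; A→BCE adds B → {A, B, C, E}.
Any other superkey contains one of these as a subset, so there are no further candidate keys.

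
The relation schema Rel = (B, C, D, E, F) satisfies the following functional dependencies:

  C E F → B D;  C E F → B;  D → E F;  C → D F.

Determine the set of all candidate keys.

Attribute C never appears on the right-hand side of any dependency, so C must belong to every candidate key.
{C}⁺ = {B, C, D, E, F}, which is all of the schema, so {C} is the only candidate key.

{C}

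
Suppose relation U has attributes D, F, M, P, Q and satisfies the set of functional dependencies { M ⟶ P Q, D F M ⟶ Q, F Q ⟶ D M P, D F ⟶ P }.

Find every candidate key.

Attribute F never appears on the right-hand side of any dependency, so F must belong to every candidate key.
{F}⁺ = {F}, which is not all of the schema, so we must add further attributes.
{F, M}⁺: M→PQ adds P, Q; FQ→DMP adds D → {D, F, M, P, Q}.
{F, Q}⁺: FQ→DMP adds D, M, P → {D, F, M, P, Q}.
Any other superkey contains one of these as a subset, so there are no further candidate keys.

{F, M}, {F, Q}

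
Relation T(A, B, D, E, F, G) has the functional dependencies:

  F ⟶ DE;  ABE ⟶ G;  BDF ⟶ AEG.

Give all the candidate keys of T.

Attributes B, F never appear on any right-hand side, so every candidate key must contain {B, F}.
{B, F}⁺ = {A, B, D, E, F, G}, which is all of the schema, so {B, F} is the only candidate key.

{B, F}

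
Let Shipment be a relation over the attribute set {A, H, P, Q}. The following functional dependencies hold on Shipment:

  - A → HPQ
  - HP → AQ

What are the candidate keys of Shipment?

{A}⁺: A→HPQ adds H, P, Q → {A, H, P, Q}.
{H, P}⁺: HP→AQ adds A, Q → {A, H, P, Q}.

{A}, {H, P}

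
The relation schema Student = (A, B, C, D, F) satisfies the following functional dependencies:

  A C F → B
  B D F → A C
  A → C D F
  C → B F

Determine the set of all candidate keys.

{A}; {C, D}; {B, D, F}

{A}⁺: A→CDF adds C, D, F; C→BF adds B → {A, B, C, D, F}.
{C, D}⁺: C→BF adds B, F; BDF→AC adds A → {A, B, C, D, F}.
{B, D, F}⁺: BDF→AC adds A, C → {A, B, C, D, F}.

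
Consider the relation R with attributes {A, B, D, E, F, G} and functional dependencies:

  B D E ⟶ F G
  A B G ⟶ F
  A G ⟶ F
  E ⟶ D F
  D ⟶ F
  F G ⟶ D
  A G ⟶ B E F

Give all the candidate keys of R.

Attribute A never appears on the right-hand side of any dependency, so A must belong to every candidate key.
{A}⁺ = {A}, which is not all of the schema, so we must add further attributes.
{A, G}⁺: AG→F adds F; FG→D adds D; AG→BEF adds B, E → {A, B, D, E, F, G}.
{A, B, E}⁺: E→DF adds D, F; BDE→FG adds G → {A, B, D, E, F, G}.
Any other superkey contains one of these as a subset, so there are no further candidate keys.

{A, G}, {A, B, E}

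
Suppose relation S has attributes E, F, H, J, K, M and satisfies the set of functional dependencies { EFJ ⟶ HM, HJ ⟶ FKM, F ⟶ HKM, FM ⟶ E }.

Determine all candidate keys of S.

{F, J}, {H, J}

Attribute J never appears on the right-hand side of any dependency, so J must belong to every candidate key.
{J}⁺ = {J}, which is not all of the schema, so we must add further attributes.
{F, J}⁺: F→HKM adds H, K, M; FM→E adds E → {E, F, H, J, K, M}. Minimal: {J}⁺ = {J}; {F}⁺ = {E, F, H, K, M} — none reach the full schema.
{H, J}⁺: HJ→FKM adds F, K, M; FM→E adds E → {E, F, H, J, K, M}. Minimal: {J}⁺ = {J}; {H}⁺ = {H} — none reach the full schema.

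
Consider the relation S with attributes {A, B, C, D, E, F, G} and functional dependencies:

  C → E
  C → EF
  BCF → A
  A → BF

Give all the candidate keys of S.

{A, C, D, G}, {B, C, D, G}

Attributes C, D, G never appear on any right-hand side, so every candidate key must contain {C, D, G}.
{C, D, G}⁺ = {C, D, E, F, G}, which is not all of the schema, so we must add further attributes.
{A, C, D, G}⁺: C→E adds E; C→EF adds F; A→BF adds B → {A, B, C, D, E, F, G}. Minimal: {C, D, G}⁺ = {C, D, E, F, G}; {A, D, G}⁺ = {A, B, D, F, G}; {A, C, G}⁺ = {A, B, C, E, F, G}; … — none reach the full schema.
{B, C, D, G}⁺: C→E adds E; C→EF adds F; BCF→A adds A → {A, B, C, D, E, F, G}. Minimal: {C, D, G}⁺ = {C, D, E, F, G}; {B, D, G}⁺ = {B, D, G}; {B, C, G}⁺ = {A, B, C, E, F, G}; … — none reach the full schema.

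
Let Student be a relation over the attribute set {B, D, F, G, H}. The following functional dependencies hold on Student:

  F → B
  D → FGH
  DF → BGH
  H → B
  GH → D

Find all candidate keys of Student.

D, GH

{D}⁺: D→FGH adds F, G, H; DF→BGH adds B → {B, D, F, G, H}.
{G, H}⁺: H→B adds B; GH→D adds D; D→FGH adds F → {B, D, F, G, H}.
Any other superkey contains one of these as a subset, so there are no further candidate keys.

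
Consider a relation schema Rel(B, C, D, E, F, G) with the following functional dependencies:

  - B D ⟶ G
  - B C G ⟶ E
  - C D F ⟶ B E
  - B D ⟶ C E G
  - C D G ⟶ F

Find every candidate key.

{B, D}, {C, D, F}, {C, D, G}

{B, D}⁺: BD→G adds G; BD→CEG adds C, E; CDG→F adds F → {B, C, D, E, F, G}. Minimal: {D}⁺ = {D}; {B}⁺ = {B} — none reach the full schema.
{C, D, F}⁺: CDF→BE adds B, E; BD→CEG adds G → {B, C, D, E, F, G}. Minimal: {D, F}⁺ = {D, F}; {C, F}⁺ = {C, F}; {C, D}⁺ = {C, D} — none reach the full schema.
{C, D, G}⁺: CDG→F adds F; CDF→BE adds B, E → {B, C, D, E, F, G}. Minimal: {D, G}⁺ = {D, G}; {C, G}⁺ = {C, G}; {C, D}⁺ = {C, D} — none reach the full schema.
Any other superkey contains one of these as a subset, so there are no further candidate keys.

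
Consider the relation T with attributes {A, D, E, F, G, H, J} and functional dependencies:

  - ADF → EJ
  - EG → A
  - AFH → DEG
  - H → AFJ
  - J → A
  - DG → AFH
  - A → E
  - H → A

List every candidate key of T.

{H}⁺: H→AFJ adds A, F, J; A→E adds E; AFH→DEG adds D, G → {A, D, E, F, G, H, J}.
{D, G}⁺: DG→AFH adds A, F, H; A→E adds E; ADF→EJ adds J → {A, D, E, F, G, H, J}. Minimal: {G}⁺ = {G}; {D}⁺ = {D} — none reach the full schema.

{H}, {D, G}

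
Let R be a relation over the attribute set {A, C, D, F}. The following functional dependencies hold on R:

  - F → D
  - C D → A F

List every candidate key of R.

Attribute C never appears on the right-hand side of any dependency, so C must belong to every candidate key.
{C}⁺ = {C}, which is not all of the schema, so we must add further attributes.
{C, D}⁺: CD→AF adds A, F → {A, C, D, F}. Minimal: {D}⁺ = {D}; {C}⁺ = {C} — none reach the full schema.
{C, F}⁺: F→D adds D; CD→AF adds A → {A, C, D, F}. Minimal: {F}⁺ = {D, F}; {C}⁺ = {C} — none reach the full schema.

CD, CF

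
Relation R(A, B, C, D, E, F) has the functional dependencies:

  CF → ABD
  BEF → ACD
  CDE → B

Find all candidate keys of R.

BEF, CEF

Attributes E, F never appear on any right-hand side, so every candidate key must contain {E, F}.
{E, F}⁺ = {E, F}, which is not all of the schema, so we must add further attributes.
{B, E, F}⁺: BEF→ACD adds A, C, D → {A, B, C, D, E, F}. Minimal: {E, F}⁺ = {E, F}; {B, F}⁺ = {B, F}; {B, E}⁺ = {B, E} — none reach the full schema.
{C, E, F}⁺: CF→ABD adds A, B, D → {A, B, C, D, E, F}. Minimal: {E, F}⁺ = {E, F}; {C, F}⁺ = {A, B, C, D, F}; {C, E}⁺ = {C, E} — none reach the full schema.
Any other superkey contains one of these as a subset, so there are no further candidate keys.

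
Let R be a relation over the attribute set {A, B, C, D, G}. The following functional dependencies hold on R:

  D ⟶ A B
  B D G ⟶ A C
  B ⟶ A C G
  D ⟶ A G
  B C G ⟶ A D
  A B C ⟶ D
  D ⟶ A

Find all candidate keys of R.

{B}, {D}

{B}⁺: B→ACG adds A, C, G; BCG→AD adds D → {A, B, C, D, G}.
{D}⁺: D→AB adds A, B; B→ACG adds C, G → {A, B, C, D, G}.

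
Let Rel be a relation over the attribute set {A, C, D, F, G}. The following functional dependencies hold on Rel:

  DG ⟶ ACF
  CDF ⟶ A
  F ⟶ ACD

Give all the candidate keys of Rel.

{D, G}⁺: DG→ACF adds A, C, F → {A, C, D, F, G}. Minimal: {G}⁺ = {G}; {D}⁺ = {D} — none reach the full schema.
{F, G}⁺: F→ACD adds A, C, D → {A, C, D, F, G}. Minimal: {G}⁺ = {G}; {F}⁺ = {A, C, D, F} — none reach the full schema.
Any other superkey contains one of these as a subset, so there are no further candidate keys.

(D, G), (F, G)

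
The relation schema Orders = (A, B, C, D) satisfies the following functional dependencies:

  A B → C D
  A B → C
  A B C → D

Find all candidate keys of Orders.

(A, B)

Attributes A, B never appear on any right-hand side, so every candidate key must contain {A, B}.
{A, B}⁺ = {A, B, C, D}, which is all of the schema, so {A, B} is the only candidate key.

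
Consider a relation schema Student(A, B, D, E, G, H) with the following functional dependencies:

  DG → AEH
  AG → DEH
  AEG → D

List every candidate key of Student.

(A, B, G); (B, D, G)

Attributes B, G never appear on any right-hand side, so every candidate key must contain {B, G}.
{B, G}⁺ = {B, G}, which is not all of the schema, so we must add further attributes.
{A, B, G}⁺: AG→DEH adds D, E, H → {A, B, D, E, G, H}.
{B, D, G}⁺: DG→AEH adds A, E, H → {A, B, D, E, G, H}.
Any other superkey contains one of these as a subset, so there are no further candidate keys.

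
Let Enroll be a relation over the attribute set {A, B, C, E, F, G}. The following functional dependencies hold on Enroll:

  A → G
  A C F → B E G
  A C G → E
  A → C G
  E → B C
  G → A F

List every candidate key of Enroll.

A, G

{A}⁺: A→G adds G; A→CG adds C; G→AF adds F; ACF→BEG adds B, E → {A, B, C, E, F, G}.
{G}⁺: G→AF adds A, F; A→CG adds C; ACF→BEG adds B, E → {A, B, C, E, F, G}.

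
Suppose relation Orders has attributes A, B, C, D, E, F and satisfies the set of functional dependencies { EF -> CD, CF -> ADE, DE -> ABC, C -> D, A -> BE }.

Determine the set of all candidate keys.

{A, F}; {C, F}; {E, F}

Attribute F never appears on the right-hand side of any dependency, so F must belong to every candidate key.
{F}⁺ = {F}, which is not all of the schema, so we must add further attributes.
{A, F}⁺: A→BE adds B, E; EF→CD adds C, D → {A, B, C, D, E, F}. Minimal: {F}⁺ = {F}; {A}⁺ = {A, B, E} — none reach the full schema.
{C, F}⁺: CF→ADE adds A, D, E; DE→ABC adds B → {A, B, C, D, E, F}. Minimal: {F}⁺ = {F}; {C}⁺ = {C, D} — none reach the full schema.
{E, F}⁺: EF→CD adds C, D; CF→ADE adds A; DE→ABC adds B → {A, B, C, D, E, F}. Minimal: {F}⁺ = {F}; {E}⁺ = {E} — none reach the full schema.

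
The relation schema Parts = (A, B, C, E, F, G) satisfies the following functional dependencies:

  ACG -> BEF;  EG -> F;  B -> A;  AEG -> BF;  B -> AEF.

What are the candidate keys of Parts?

{A, C, G}; {B, C, G}

Attributes C, G never appear on any right-hand side, so every candidate key must contain {C, G}.
{C, G}⁺ = {C, G}, which is not all of the schema, so we must add further attributes.
{A, C, G}⁺: ACG→BEF adds B, E, F → {A, B, C, E, F, G}. Minimal: {C, G}⁺ = {C, G}; {A, G}⁺ = {A, G}; {A, C}⁺ = {A, C} — none reach the full schema.
{B, C, G}⁺: B→A adds A; B→AEF adds E, F → {A, B, C, E, F, G}. Minimal: {C, G}⁺ = {C, G}; {B, G}⁺ = {A, B, E, F, G}; {B, C}⁺ = {A, B, C, E, F} — none reach the full schema.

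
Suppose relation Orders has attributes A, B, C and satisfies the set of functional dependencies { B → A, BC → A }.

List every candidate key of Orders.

(B, C)

Attributes B, C never appear on any right-hand side, so every candidate key must contain {B, C}.
{B, C}⁺ = {A, B, C}, which is all of the schema, so {B, C} is the only candidate key.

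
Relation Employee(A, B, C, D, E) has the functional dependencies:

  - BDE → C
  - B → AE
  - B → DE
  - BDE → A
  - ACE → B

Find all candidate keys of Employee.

{B}⁺: B→AE adds A, E; B→DE adds D; BDE→C adds C → {A, B, C, D, E}.
{A, C, E}⁺: ACE→B adds B; B→DE adds D → {A, B, C, D, E}. Minimal: {C, E}⁺ = {C, E}; {A, E}⁺ = {A, E}; {A, C}⁺ = {A, C} — none reach the full schema.
Any other superkey contains one of these as a subset, so there are no further candidate keys.

B; ACE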